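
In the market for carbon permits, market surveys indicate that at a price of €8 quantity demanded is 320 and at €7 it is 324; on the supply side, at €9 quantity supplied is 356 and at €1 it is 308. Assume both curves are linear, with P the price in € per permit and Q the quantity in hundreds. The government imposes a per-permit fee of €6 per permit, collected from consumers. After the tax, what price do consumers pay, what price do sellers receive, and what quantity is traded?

Consumers pay €8.6; sellers receive €2.6; quantity = 317.6.

Demand slope: (324 − 320)/(7 − 8) = -4, so Qd = 352 − 4P.
Supply slope: (308 − 356)/(1 − 9) = 6, so Qs = 6P + 302.
Before the tax: set 352 − 4P = 6P + 302 → P* = €5, Q* = 332.
With the tax collected from consumers, demand (in seller-price terms) shifts: Qd = 352 − 4(P + 6).
Solving gives Q = 317.6 with consumers paying €8.6 and sellers receiving €2.6 (the €6 wedge).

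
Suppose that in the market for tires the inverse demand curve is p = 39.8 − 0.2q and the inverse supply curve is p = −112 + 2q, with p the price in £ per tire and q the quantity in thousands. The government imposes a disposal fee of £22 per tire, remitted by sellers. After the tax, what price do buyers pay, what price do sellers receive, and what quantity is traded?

Rewrite in direct form: qd = 199 − 5p and qs = 0.5p + 56.
Before the tax: set 199 − 5p = 0.5p + 56 → p* = £26, q* = 69.
With the tax collected from sellers, supply shifts: qs = 0.5(p − 22) + 56.
Solving gives q = 59 with buyers paying £28 and sellers receiving £6 (the £22 wedge).
The less price-elastic side of the market bears the larger share of a per-unit tax.

Buyers pay £28; sellers receive £6; quantity = 59.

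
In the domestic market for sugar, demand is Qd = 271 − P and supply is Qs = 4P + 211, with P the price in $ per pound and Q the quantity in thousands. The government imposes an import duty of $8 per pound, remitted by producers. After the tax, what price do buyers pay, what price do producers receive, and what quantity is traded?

Without the tax, 271 − P = 4P + 211 gives 5P = 60, so P* = $12 and Q* = 259.
With the tax collected from producers, supply shifts: Qs = 4(P − 8) + 211.
Solving gives Q = 252.6 with buyers paying $18.4 and producers receiving $10.4 (the $8 wedge).
The less price-elastic side of the market bears the larger share of a per-unit tax.

Buyers pay $18.4; producers receive $10.4; quantity = 252.6.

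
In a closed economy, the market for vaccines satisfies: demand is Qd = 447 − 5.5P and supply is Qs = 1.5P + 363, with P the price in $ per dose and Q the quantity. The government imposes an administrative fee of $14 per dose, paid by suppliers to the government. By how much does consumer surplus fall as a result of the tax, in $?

Without the tax, 447 − 5.5P = 1.5P + 363 gives 7P = 84, so P* = $12 and Q* = 381.
With the tax collected from suppliers, supply shifts: Qs = 1.5(P − 14) + 363.
Solving gives Q = 364.5 with consumers paying $15 and suppliers receiving $1 (the $14 wedge).
ΔCS is the trapezoid between Q = 364.5 and Q = 381 of height $3: ½ · (381 + 364.5) · 3 = $1118.25.

Consumer surplus falls by $1118.25.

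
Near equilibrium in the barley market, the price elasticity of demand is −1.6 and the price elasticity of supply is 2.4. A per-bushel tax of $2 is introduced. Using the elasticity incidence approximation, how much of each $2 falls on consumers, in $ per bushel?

Incidence ratio: consumers' share ≈ εs / (εs + |εd|) = 2.4 / (2.4 + 1.6) = 0.6.
So consumers bear ≈ 0.6 × $2 = $1.2; sellers bear $0.8.

Consumers bear ≈ $1.2 per bushel.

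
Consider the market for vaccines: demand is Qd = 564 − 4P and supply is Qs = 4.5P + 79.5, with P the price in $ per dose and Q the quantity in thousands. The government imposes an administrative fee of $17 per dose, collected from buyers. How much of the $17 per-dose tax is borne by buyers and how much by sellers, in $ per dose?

Before the tax: set 564 − 4P = 4.5P + 79.5 → P* = $57, Q* = 336.
With the tax collected from buyers, demand (in seller-price terms) shifts: Qd = 564 − 4(P + 17).
New equilibrium: buyers pay $66, sellers receive $49, Q = 300. (Wedge: Pb − Ps = 17.)
Burden on buyers: $9; on sellers: $8. (They sum to $17.)

Buyers bear $9 per dose; sellers bear $8 per dose.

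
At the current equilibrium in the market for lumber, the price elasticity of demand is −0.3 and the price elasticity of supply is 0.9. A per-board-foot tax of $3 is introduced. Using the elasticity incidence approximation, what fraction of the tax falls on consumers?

Incidence ratio: consumers' share ≈ εs / (εs + |εd|) = 0.9 / (0.9 + 0.3) = 0.75.
Supply is the more elastic side, so consumers bear the larger share.

Consumers' share ≈ 0.75.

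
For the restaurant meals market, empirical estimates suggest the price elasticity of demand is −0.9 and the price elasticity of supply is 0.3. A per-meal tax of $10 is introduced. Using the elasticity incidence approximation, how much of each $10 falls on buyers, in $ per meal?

Buyers bear ≈ $2.5 per meal.

Incidence ratio: buyers' share ≈ εs / (εs + |εd|) = 0.3 / (0.3 + 0.9) = 0.25.
So buyers bear ≈ 0.25 × $10 = $2.5; producers bear $7.5.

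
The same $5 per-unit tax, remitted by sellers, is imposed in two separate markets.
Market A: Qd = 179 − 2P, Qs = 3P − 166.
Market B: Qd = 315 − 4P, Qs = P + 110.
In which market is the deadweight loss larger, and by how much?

Market A, by $5.

Market A: pre-tax P* = $69, Q* = 41; post-tax Q = 35; deadweight loss = $15.
Market B: pre-tax P* = $41, Q* = 151; post-tax Q = 147; deadweight loss = $10.
Difference: $15 vs $10 → market A is larger by $5.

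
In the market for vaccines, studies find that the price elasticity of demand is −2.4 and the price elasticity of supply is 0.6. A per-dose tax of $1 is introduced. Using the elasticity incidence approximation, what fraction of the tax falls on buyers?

Incidence ratio: buyers' share ≈ εs / (εs + |εd|) = 0.6 / (0.6 + 2.4) = 0.2.
Supply is the less elastic side, so buyers bear the smaller share.

Buyers' share ≈ 0.2.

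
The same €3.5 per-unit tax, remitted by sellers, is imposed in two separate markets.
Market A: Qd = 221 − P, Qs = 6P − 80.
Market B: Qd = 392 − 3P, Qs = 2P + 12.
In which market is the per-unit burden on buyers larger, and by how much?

Market A: pre-tax P* = €43, Q* = 178; post-tax Q = 175; per-unit burden on buyers = €3.
Market B: pre-tax P* = €76, Q* = 164; post-tax Q = 159.8; per-unit burden on buyers = €1.4.
Difference: €3 vs €1.4 → market A is larger by €1.6.

Market A, by €1.6.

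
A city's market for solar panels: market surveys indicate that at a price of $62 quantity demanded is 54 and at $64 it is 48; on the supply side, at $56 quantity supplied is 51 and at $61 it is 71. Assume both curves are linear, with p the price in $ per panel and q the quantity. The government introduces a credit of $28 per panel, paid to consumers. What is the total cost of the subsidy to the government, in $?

Government outlay = $3108.

Demand slope: (48 − 54)/(64 − 62) = -3, so qd = 240 − 3p.
Supply slope: (71 − 51)/(61 − 56) = 4, so qs = 4p − 173.
Without the subsidy, 240 − 3p = 4p − 173 gives 7p = 413, so p* = $59 and q* = 63.
With a per-unit subsidy paid to consumers, each effectively pays p − 28, so demand becomes qd = 240 − 3(p − 28).
Solving gives q = 111 with consumers paying $43 and suppliers receiving $71 (the $28 wedge).
Outlay = t · Q = 28 · 111 = $3108.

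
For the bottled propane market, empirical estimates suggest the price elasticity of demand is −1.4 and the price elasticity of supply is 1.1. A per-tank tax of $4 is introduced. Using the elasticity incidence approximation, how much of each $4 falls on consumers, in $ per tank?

Consumers bear ≈ $1.76 per tank.

Incidence ratio: consumers' share ≈ εs / (εs + |εd|) = 1.1 / (1.1 + 1.4) = 0.44.
So consumers bear ≈ 0.44 × $4 = $1.76; sellers bear $2.24.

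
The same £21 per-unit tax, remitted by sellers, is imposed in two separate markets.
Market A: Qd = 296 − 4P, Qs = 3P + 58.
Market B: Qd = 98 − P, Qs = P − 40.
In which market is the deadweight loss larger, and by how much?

Market A: pre-tax P* = £34, Q* = 160; post-tax Q = 124; deadweight loss = £378.
Market B: pre-tax P* = £69, Q* = 29; post-tax Q = 18.5; deadweight loss = £110.25.
Difference: £378 vs £110.25 → market A is larger by £267.75.

Market A, by £267.75.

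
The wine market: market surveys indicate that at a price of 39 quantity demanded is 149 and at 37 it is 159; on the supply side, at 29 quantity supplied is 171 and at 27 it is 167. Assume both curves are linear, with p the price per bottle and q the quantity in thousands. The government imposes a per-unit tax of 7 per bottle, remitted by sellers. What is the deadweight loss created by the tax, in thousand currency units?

Deadweight loss = 35 thousand.

Demand slope: (159 − 149)/(37 − 39) = -5, so qd = 344 − 5p.
Supply slope: (167 − 171)/(27 − 29) = 2, so qs = 2p + 113.
Before the tax: set 344 − 5p = 2p + 113 → p* = 33, q* = 179.
With the tax collected from sellers, supply shifts: qs = 2(p − 7) + 113.
New equilibrium: buyers pay 35, sellers receive 28, q = 169. (Wedge: pb − ps = 7.)
Quantity falls by |ΔQ| = |179 − 169| = 10.
DWL = ½ · t · |ΔQ| = ½ · 7 · 10 = 35.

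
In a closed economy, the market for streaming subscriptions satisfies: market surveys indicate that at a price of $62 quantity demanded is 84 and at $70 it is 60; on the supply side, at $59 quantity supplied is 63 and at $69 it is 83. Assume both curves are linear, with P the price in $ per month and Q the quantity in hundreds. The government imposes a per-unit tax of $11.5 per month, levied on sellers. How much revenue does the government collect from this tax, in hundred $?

Demand slope: (60 − 84)/(70 − 62) = -3, so Qd = 270 − 3P.
Supply slope: (83 − 63)/(69 − 59) = 2, so Qs = 2P − 55.
Without the tax, 270 − 3P = 2P − 55 gives 5P = 325, so P* = $65 and Q* = 75.
With the tax collected from sellers, supply shifts: Qs = 2(P − 11.5) − 55.
New equilibrium: buyers pay $69.6, sellers receive $58.1, Q = 61.2. (Wedge: Pb − Ps = 11.5.)
Revenue = t · Q = 11.5 · 61.2 = $703.8.

Tax revenue = $703.8 hundred.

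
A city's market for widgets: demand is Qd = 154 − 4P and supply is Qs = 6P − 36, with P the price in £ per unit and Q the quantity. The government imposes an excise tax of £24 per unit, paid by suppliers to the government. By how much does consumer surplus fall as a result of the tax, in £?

Consumer surplus falls by £708.48.

Without the tax, 154 − 4P = 6P − 36 gives 10P = 190, so P* = £19 and Q* = 78.
With the tax collected from suppliers, supply shifts: Qs = 6(P − 24) − 36.
Solving gives Q = 20.4 with buyers paying £33.4 and suppliers receiving £9.4 (the £24 wedge).
ΔCS is the trapezoid between Q = 20.4 and Q = 78 of height £14.4: ½ · (78 + 20.4) · 14.4 = £708.48.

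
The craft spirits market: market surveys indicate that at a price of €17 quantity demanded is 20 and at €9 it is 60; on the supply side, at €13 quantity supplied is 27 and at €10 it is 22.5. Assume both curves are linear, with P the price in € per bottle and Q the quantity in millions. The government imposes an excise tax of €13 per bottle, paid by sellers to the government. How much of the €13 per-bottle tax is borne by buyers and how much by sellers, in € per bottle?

Demand slope: (60 − 20)/(9 − 17) = -5, so Qd = 105 − 5P.
Supply slope: (22.5 − 27)/(10 − 13) = 1.5, so Qs = 1.5P + 7.5.
Without the tax, 105 − 5P = 1.5P + 7.5 gives 6.5P = 97.5, so P* = €15 and Q* = 30.
With the tax collected from sellers, supply shifts: Qs = 1.5(P − 13) + 7.5.
New equilibrium: buyers pay €18, sellers receive €5, Q = 15. (Wedge: Pb − Ps = 13.)
Burden on buyers: €3; on sellers: €10. (They sum to €13.)
The less price-elastic side of the market bears the larger share of a per-unit tax.

Buyers bear €3 per bottle; sellers bear €10 per bottle.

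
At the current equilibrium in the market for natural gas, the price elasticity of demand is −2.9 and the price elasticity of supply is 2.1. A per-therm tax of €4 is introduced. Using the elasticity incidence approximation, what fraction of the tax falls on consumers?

Consumers' share ≈ 0.42.

Incidence ratio: consumers' share ≈ εs / (εs + |εd|) = 2.1 / (2.1 + 2.9) = 0.42.
Supply is the less elastic side, so consumers bear the smaller share.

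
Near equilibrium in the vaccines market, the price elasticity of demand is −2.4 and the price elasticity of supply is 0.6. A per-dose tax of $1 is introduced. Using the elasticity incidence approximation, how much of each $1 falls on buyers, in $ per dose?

Buyers bear ≈ $0.2 per dose.

Incidence ratio: buyers' share ≈ εs / (εs + |εd|) = 0.6 / (0.6 + 2.4) = 0.2.
So buyers bear ≈ 0.2 × $1 = $0.2; sellers bear $0.8.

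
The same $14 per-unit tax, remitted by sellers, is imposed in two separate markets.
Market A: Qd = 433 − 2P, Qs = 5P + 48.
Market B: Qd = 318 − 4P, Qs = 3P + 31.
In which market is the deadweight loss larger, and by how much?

Market A: pre-tax P* = $55, Q* = 323; post-tax Q = 303; deadweight loss = $140.
Market B: pre-tax P* = $41, Q* = 154; post-tax Q = 130; deadweight loss = $168.
Difference: $140 vs $168 → market B is larger by $28.

Market B, by $28.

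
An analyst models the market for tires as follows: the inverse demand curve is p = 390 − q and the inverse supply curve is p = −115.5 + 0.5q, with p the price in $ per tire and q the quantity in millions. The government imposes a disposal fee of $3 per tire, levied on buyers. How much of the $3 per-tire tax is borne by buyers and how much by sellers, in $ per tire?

Buyers bear $2 per tire; sellers bear $1 per tire.

Inverting to q(p) form: qd = 390 − p; qs = 2p + 231.
Before the tax: set 390 − p = 2p + 231 → p* = $53, q* = 337.
With the tax collected from buyers, demand (in seller-price terms) shifts: qd = 390 − (p + 3).
New equilibrium: buyers pay $55, sellers receive $52, q = 335. (Wedge: pb − ps = 3.)
Burden on buyers: $2; on sellers: $1. (They sum to $3.)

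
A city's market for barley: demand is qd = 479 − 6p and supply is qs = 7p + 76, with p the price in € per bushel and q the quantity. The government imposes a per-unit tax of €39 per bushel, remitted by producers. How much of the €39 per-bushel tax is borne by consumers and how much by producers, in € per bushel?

Before the tax: set 479 − 6p = 7p + 76 → p* = €31, q* = 293.
With the tax collected from producers, supply shifts: qs = 7(p − 39) + 76.
Solving gives q = 167 with consumers paying €52 and producers receiving €13 (the €39 wedge).
Burden on consumers: €21; on producers: €18. (They sum to €39.)
The less price-elastic side of the market bears the larger share of a per-unit tax.

Consumers bear €21 per bushel; producers bear €18 per bushel.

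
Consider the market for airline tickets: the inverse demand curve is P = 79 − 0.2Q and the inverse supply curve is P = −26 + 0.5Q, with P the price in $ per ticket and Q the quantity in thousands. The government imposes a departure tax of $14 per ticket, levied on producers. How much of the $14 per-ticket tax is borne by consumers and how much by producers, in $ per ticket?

Consumers bear $4 per ticket; producers bear $10 per ticket.

Inverting to Q(P) form: Qd = 395 − 5P; Qs = 2P + 52.
Without the tax, 395 − 5P = 2P + 52 gives 7P = 343, so P* = $49 and Q* = 150.
With the tax collected from producers, supply shifts: Qs = 2(P − 14) + 52.
Solving gives Q = 130 with consumers paying $53 and producers receiving $39 (the $14 wedge).
Burden on consumers: $4; on producers: $10. (They sum to $14.)
The less price-elastic side of the market bears the larger share of a per-unit tax.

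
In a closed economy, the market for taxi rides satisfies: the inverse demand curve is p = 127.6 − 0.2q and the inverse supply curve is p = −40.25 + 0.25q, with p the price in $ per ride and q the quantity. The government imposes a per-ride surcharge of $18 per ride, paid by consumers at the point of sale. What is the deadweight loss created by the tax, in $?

Inverting to q(p) form: qd = 638 − 5p; qs = 4p + 161.
Without the tax, 638 − 5p = 4p + 161 gives 9p = 477, so p* = $53 and q* = 373.
With the tax collected from consumers, demand (in seller-price terms) shifts: qd = 638 − 5(p + 18).
New equilibrium: consumers pay $61, sellers receive $43, q = 333. (Wedge: pb − ps = 18.)
Quantity falls by |ΔQ| = |373 − 333| = 40.
DWL = ½ · t · |ΔQ| = ½ · 18 · 40 = $360.

Deadweight loss = $360.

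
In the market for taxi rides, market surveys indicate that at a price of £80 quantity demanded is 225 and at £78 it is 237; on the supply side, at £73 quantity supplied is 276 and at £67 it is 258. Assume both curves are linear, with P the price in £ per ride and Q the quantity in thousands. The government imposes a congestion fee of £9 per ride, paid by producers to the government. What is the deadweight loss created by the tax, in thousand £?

Demand slope: (237 − 225)/(78 − 80) = -6, so Qd = 705 − 6P.
Supply slope: (258 − 276)/(67 − 73) = 3, so Qs = 3P + 57.
Before the tax: set 705 − 6P = 3P + 57 → P* = £72, Q* = 273.
With the tax collected from producers, supply shifts: Qs = 3(P − 9) + 57.
Solving gives Q = 255 with consumers paying £75 and producers receiving £66 (the £9 wedge).
Quantity falls by |ΔQ| = |273 − 255| = 18.
DWL = ½ · t · |ΔQ| = ½ · 9 · 18 = £81.

Deadweight loss = £81 thousand.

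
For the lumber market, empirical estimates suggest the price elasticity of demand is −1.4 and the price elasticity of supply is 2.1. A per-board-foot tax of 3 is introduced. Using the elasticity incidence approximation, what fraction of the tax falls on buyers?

Buyers' share ≈ 0.6.

Incidence ratio: buyers' share ≈ εs / (εs + |εd|) = 2.1 / (2.1 + 1.4) = 0.6.
Supply is the more elastic side, so buyers bear the larger share.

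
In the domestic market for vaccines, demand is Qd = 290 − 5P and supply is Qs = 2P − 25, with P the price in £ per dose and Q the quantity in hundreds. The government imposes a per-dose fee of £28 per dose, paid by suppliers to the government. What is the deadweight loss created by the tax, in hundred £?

Deadweight loss = £560 hundred.

Without the tax, 290 − 5P = 2P − 25 gives 7P = 315, so P* = £45 and Q* = 65.
With the tax collected from suppliers, supply shifts: Qs = 2(P − 28) − 25.
Solving gives Q = 25 with consumers paying £53 and suppliers receiving £25 (the £28 wedge).
Quantity falls by |ΔQ| = |65 − 25| = 40.
DWL = ½ · t · |ΔQ| = ½ · 28 · 40 = £560.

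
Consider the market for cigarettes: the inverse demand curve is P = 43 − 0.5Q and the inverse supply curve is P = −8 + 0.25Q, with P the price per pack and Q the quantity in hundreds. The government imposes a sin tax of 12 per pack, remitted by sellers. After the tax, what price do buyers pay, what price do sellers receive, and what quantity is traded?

Rewrite in direct form: Qd = 86 − 2P and Qs = 4P + 32.
Before the tax: set 86 − 2P = 4P + 32 → P* = 9, Q* = 68.
With the tax collected from sellers, supply shifts: Qs = 4(P − 12) + 32.
Solving gives Q = 52 with buyers paying 17 and sellers receiving 5 (the 12 wedge).
The less price-elastic side of the market bears the larger share of a per-unit tax.

Buyers pay 17; sellers receive 5; quantity = 52.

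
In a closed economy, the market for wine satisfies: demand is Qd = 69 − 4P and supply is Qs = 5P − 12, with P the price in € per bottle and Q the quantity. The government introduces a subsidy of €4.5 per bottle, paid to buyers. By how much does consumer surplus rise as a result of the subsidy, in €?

Before the subsidy: set 69 − 4P = 5P − 12 → P* = €9, Q* = 33.
With a per-unit subsidy paid to buyers, each effectively pays P − 4.5, so demand becomes Qd = 69 − 4(P − 4.5).
Solving gives Q = 43 with buyers paying €6.5 and sellers receiving €11 (the €4.5 wedge).
ΔCS is the trapezoid between Q = 43 and Q = 33 of height €2.5: ½ · (33 + 43) · 2.5 = €95.

Consumer surplus rises by €95.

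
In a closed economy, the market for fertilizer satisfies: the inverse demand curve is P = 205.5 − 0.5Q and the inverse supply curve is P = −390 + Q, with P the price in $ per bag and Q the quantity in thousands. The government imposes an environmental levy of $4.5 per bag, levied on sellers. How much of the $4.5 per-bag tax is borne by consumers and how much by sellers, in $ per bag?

Inverting to Q(P) form: Qd = 411 − 2P; Qs = P + 390.
Before the tax: set 411 − 2P = P + 390 → P* = $7, Q* = 397.
With the tax collected from sellers, supply shifts: Qs = (P − 4.5) + 390.
New equilibrium: consumers pay $8.5, sellers receive $4, Q = 394. (Wedge: Pb − Ps = 4.5.)
Burden on consumers: $1.5; on sellers: $3. (They sum to $4.5.)

Consumers bear $1.5 per bag; sellers bear $3 per bag.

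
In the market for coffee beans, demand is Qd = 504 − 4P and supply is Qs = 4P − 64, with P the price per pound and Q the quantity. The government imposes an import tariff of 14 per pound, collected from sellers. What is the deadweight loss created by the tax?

Deadweight loss = 196.

Without the tax, 504 − 4P = 4P − 64 gives 8P = 568, so P* = 71 and Q* = 220.
With the tax collected from sellers, supply shifts: Qs = 4(P − 14) − 64.
Solving gives Q = 192 with consumers paying 78 and sellers receiving 64 (the 14 wedge).
Quantity falls by |ΔQ| = |220 − 192| = 28.
DWL = ½ · t · |ΔQ| = ½ · 14 · 28 = 196.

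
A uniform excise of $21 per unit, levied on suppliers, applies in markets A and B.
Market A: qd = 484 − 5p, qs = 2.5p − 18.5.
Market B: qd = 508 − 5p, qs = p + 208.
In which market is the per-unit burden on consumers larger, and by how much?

Market A: pre-tax p* = $67, q* = 149; post-tax q = 114; per-unit burden on consumers = $7.
Market B: pre-tax p* = $50, q* = 258; post-tax q = 240.5; per-unit burden on consumers = $3.5.
Difference: $7 vs $3.5 → market A is larger by $3.5.

Market A, by $3.5.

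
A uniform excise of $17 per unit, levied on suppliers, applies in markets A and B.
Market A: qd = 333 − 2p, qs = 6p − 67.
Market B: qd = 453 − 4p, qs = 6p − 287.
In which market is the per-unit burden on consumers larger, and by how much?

Market A: pre-tax p* = $50, q* = 233; post-tax q = 207.5; per-unit burden on consumers = $12.75.
Market B: pre-tax p* = $74, q* = 157; post-tax q = 116.2; per-unit burden on consumers = $10.2.
Difference: $12.75 vs $10.2 → market A is larger by $2.55.

Market A, by $2.55.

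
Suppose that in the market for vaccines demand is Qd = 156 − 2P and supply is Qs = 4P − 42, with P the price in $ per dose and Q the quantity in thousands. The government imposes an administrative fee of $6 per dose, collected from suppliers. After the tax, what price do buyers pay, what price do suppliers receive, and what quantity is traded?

Without the tax, 156 − 2P = 4P − 42 gives 6P = 198, so P* = $33 and Q* = 90.
With the tax collected from suppliers, supply shifts: Qs = 4(P − 6) − 42.
New equilibrium: buyers pay $37, suppliers receive $31, Q = 82. (Wedge: Pb − Ps = 6.)

Buyers pay $37; suppliers receive $31; quantity = 82.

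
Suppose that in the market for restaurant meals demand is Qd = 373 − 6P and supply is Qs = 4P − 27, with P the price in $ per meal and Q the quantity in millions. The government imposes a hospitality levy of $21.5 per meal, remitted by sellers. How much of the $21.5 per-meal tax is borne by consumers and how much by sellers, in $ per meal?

Consumers bear $8.6 per meal; sellers bear $12.9 per meal.

Before the tax: set 373 − 6P = 4P − 27 → P* = $40, Q* = 133.
With the tax collected from sellers, supply shifts: Qs = 4(P − 21.5) − 27.
Solving gives Q = 81.4 with consumers paying $48.6 and sellers receiving $27.1 (the $21.5 wedge).
Burden on consumers: $8.6; on sellers: $12.9. (They sum to $21.5.)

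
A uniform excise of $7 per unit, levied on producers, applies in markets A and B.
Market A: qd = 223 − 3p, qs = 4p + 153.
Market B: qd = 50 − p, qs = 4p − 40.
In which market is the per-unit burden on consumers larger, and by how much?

Market A: pre-tax p* = $10, q* = 193; post-tax q = 181; per-unit burden on consumers = $4.
Market B: pre-tax p* = $18, q* = 32; post-tax q = 26.4; per-unit burden on consumers = $5.6.
Difference: $4 vs $5.6 → market B is larger by $1.6.

Market B, by $1.6.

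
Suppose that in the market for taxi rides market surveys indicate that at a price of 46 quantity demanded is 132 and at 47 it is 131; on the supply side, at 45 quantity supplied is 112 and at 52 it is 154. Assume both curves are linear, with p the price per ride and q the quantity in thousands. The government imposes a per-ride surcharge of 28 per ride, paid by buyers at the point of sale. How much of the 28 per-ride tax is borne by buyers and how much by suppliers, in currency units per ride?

Demand slope: (131 − 132)/(47 − 46) = -1, so qd = 178 − p.
Supply slope: (154 − 112)/(52 − 45) = 6, so qs = 6p − 158.
Without the tax, 178 − p = 6p − 158 gives 7p = 336, so p* = 48 and q* = 130.
With the tax collected from buyers, demand (in seller-price terms) shifts: qd = 178 − (p + 28).
New equilibrium: buyers pay 72, suppliers receive 44, q = 106. (Wedge: pb − ps = 28.)
Burden on buyers: 24; on suppliers: 4. (They sum to 28.)

Buyers bear 24 per ride; suppliers bear 4 per ride.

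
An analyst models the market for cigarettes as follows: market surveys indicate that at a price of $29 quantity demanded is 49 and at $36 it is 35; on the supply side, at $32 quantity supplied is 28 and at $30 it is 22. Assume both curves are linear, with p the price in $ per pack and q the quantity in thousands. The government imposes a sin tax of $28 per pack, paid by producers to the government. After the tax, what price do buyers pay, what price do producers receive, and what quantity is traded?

Demand slope: (35 − 49)/(36 − 29) = -2, so qd = 107 − 2p.
Supply slope: (22 − 28)/(30 − 32) = 3, so qs = 3p − 68.
Without the tax, 107 − 2p = 3p − 68 gives 5p = 175, so p* = $35 and q* = 37.
With the tax collected from producers, supply shifts: qs = 3(p − 28) − 68.
New equilibrium: buyers pay $51.8, producers receive $23.8, q = 3.4. (Wedge: pb − ps = 28.)
The less price-elastic side of the market bears the larger share of a per-unit tax.

Buyers pay $51.8; producers receive $23.8; quantity = 3.4.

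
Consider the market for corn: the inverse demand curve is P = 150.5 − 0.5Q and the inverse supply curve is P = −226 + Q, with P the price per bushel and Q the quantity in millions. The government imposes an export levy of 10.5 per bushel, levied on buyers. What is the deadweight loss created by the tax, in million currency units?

Rewrite in direct form: Qd = 301 − 2P and Qs = P + 226.
Without the tax, 301 − 2P = P + 226 gives 3P = 75, so P* = 25 and Q* = 251.
With the tax collected from buyers, demand (in seller-price terms) shifts: Qd = 301 − 2(P + 10.5).
New equilibrium: buyers pay 28.5, producers receive 18, Q = 244. (Wedge: Pb − Ps = 10.5.)
Quantity falls by |ΔQ| = |251 − 244| = 7.
DWL = ½ · t · |ΔQ| = ½ · 10.5 · 7 = 36.75.

Deadweight loss = 36.75 million.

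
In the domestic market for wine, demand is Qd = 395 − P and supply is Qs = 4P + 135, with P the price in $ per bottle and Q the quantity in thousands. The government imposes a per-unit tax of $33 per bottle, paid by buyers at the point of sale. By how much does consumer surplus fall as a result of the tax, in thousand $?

Without the tax, 395 − P = 4P + 135 gives 5P = 260, so P* = $52 and Q* = 343.
With the tax collected from buyers, demand (in seller-price terms) shifts: Qd = 395 − (P + 33).
New equilibrium: buyers pay $78.4, suppliers receive $45.4, Q = 316.6. (Wedge: Pb − Ps = 33.)
ΔCS is the trapezoid between Q = 316.6 and Q = 343 of height $26.4: ½ · (343 + 316.6) · 26.4 = $8706.72.

Consumer surplus falls by $8706.72 thousand.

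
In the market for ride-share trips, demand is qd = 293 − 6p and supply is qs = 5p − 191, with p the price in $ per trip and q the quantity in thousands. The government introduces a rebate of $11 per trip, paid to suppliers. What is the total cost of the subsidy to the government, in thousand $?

Without the subsidy, 293 − 6p = 5p − 191 gives 11p = 484, so p* = $44 and q* = 29.
With a per-unit subsidy paid to suppliers, each receives p + 11 per unit sold, so supply becomes qs = 5(p + 11) − 191.
New equilibrium: buyers pay $39, suppliers receive $50, q = 59. (Wedge: pb − ps = −11.)
Outlay = t · Q = 11 · 59 = $649.

Government outlay = $649 thousand.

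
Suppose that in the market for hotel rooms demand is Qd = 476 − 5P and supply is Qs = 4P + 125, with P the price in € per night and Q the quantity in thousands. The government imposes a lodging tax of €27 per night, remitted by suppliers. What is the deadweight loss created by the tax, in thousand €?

Before the tax: set 476 − 5P = 4P + 125 → P* = €39, Q* = 281.
With the tax collected from suppliers, supply shifts: Qs = 4(P − 27) + 125.
Solving gives Q = 221 with buyers paying €51 and suppliers receiving €24 (the €27 wedge).
Quantity falls by |ΔQ| = |281 − 221| = 60.
DWL = ½ · t · |ΔQ| = ½ · 27 · 60 = €810.

Deadweight loss = €810 thousand.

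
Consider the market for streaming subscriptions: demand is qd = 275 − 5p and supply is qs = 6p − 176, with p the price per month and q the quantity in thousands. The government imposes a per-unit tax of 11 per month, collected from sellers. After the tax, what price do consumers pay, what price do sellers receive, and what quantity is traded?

Consumers pay 47; sellers receive 36; quantity = 40.

Before the tax: set 275 − 5p = 6p − 176 → p* = 41, q* = 70.
With the tax collected from sellers, supply shifts: qs = 6(p − 11) − 176.
Solving gives q = 40 with consumers paying 47 and sellers receiving 36 (the 11 wedge).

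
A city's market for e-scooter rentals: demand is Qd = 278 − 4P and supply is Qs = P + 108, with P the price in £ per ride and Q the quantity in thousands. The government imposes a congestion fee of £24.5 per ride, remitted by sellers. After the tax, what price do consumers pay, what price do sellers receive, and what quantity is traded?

Without the tax, 278 − 4P = P + 108 gives 5P = 170, so P* = £34 and Q* = 142.
With the tax collected from sellers, supply shifts: Qs = (P − 24.5) + 108.
Solving gives Q = 122.4 with consumers paying £38.9 and sellers receiving £14.4 (the £24.5 wedge).

Consumers pay £38.9; sellers receive £14.4; quantity = 122.4.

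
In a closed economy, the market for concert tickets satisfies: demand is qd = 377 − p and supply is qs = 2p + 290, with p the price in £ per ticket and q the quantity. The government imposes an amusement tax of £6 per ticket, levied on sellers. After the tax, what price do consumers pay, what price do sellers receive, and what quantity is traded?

Before the tax: set 377 − p = 2p + 290 → p* = £29, q* = 348.
With the tax collected from sellers, supply shifts: qs = 2(p − 6) + 290.
Solving gives q = 344 with consumers paying £33 and sellers receiving £27 (the £6 wedge).

Consumers pay £33; sellers receive £27; quantity = 344.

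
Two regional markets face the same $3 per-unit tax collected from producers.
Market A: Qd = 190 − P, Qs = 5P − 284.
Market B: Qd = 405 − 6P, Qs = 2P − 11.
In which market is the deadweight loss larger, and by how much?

Market A: pre-tax P* = $79, Q* = 111; post-tax Q = 108.5; deadweight loss = $3.75.
Market B: pre-tax P* = $52, Q* = 93; post-tax Q = 88.5; deadweight loss = $6.75.
Difference: $3.75 vs $6.75 → market B is larger by $3.

Market B, by $3.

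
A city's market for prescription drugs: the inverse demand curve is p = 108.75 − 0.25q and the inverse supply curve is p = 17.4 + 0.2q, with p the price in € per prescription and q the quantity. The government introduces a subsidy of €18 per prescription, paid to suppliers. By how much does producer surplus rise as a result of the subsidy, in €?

Inverting to q(p) form: qd = 435 − 4p; qs = 5p − 87.
Without the subsidy, 435 − 4p = 5p − 87 gives 9p = 522, so p* = €58 and q* = 203.
With a per-unit subsidy paid to suppliers, each receives p + 18 per unit sold, so supply becomes qs = 5(p + 18) − 87.
New equilibrium: consumers pay €48, suppliers receive €66, q = 243. (Wedge: pb − ps = −18.)
ΔPS is the trapezoid between Q = 243 and Q = 203 of height €8: ½ · (203 + 243) · 8 = €1784.

Producer surplus rises by €1784.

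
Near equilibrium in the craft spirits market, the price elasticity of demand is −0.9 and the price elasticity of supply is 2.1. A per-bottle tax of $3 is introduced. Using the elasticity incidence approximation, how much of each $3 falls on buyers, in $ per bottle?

Incidence ratio: buyers' share ≈ εs / (εs + |εd|) = 2.1 / (2.1 + 0.9) = 0.7.
So buyers bear ≈ 0.7 × $3 = $2.1; producers bear $0.9.

Buyers bear ≈ $2.1 per bottle.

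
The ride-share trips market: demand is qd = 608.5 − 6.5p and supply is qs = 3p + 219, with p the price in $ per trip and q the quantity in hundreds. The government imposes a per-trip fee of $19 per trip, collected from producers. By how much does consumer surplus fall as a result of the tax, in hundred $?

Consumer surplus falls by $1935 hundred.

Before the tax: set 608.5 − 6.5p = 3p + 219 → p* = $41, q* = 342.
With the tax collected from producers, supply shifts: qs = 3(p − 19) + 219.
New equilibrium: consumers pay $47, producers receive $28, q = 303. (Wedge: pb − ps = 19.)
ΔCS is the trapezoid between Q = 303 and Q = 342 of height $6: ½ · (342 + 303) · 6 = $1935.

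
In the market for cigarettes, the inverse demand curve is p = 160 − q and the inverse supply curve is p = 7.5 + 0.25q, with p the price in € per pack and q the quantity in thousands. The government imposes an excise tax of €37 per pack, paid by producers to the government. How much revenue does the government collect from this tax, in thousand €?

Tax revenue = €3418.8 thousand.

Inverting to q(p) form: qd = 160 − p; qs = 4p − 30.
Without the tax, 160 − p = 4p − 30 gives 5p = 190, so p* = €38 and q* = 122.
With the tax collected from producers, supply shifts: qs = 4(p − 37) − 30.
Solving gives q = 92.4 with buyers paying €67.6 and producers receiving €30.6 (the €37 wedge).
Revenue = t · Q = 37 · 92.4 = €3418.8.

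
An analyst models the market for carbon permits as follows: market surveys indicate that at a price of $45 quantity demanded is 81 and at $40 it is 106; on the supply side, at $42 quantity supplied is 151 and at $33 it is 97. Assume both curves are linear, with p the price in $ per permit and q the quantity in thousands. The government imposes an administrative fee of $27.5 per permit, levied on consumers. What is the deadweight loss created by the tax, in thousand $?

Demand slope: (106 − 81)/(40 − 45) = -5, so qd = 306 − 5p.
Supply slope: (97 − 151)/(33 − 42) = 6, so qs = 6p − 101.
Before the tax: set 306 − 5p = 6p − 101 → p* = $37, q* = 121.
With the tax collected from consumers, demand (in seller-price terms) shifts: qd = 306 − 5(p + 27.5).
Solving gives q = 46 with consumers paying $52 and sellers receiving $24.5 (the $27.5 wedge).
Quantity falls by |ΔQ| = |121 − 46| = 75.
DWL = ½ · t · |ΔQ| = ½ · 27.5 · 75 = $1031.25.

Deadweight loss = $1031.25 thousand.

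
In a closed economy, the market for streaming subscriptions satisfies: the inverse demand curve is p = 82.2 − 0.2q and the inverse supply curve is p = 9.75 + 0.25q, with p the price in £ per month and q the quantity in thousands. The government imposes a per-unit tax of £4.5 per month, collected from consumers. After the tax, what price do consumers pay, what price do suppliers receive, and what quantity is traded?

Consumers pay £52; suppliers receive £47.5; quantity = 151.

Rewrite in direct form: qd = 411 − 5p and qs = 4p − 39.
Before the tax: set 411 − 5p = 4p − 39 → p* = £50, q* = 161.
With the tax collected from consumers, demand (in seller-price terms) shifts: qd = 411 − 5(p + 4.5).
New equilibrium: consumers pay £52, suppliers receive £47.5, q = 151. (Wedge: pb − ps = 4.5.)
The less price-elastic side of the market bears the larger share of a per-unit tax.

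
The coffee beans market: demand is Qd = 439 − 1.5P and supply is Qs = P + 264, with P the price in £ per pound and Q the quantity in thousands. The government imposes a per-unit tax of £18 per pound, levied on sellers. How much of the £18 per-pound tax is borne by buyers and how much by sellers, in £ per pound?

Without the tax, 439 − 1.5P = P + 264 gives 2.5P = 175, so P* = £70 and Q* = 334.
With the tax collected from sellers, supply shifts: Qs = (P − 18) + 264.
New equilibrium: buyers pay £77.2, sellers receive £59.2, Q = 323.2. (Wedge: Pb − Ps = 18.)
Burden on buyers: £7.2; on sellers: £10.8. (They sum to £18.)
The less price-elastic side of the market bears the larger share of a per-unit tax.

Buyers bear £7.2 per pound; sellers bear £10.8 per pound.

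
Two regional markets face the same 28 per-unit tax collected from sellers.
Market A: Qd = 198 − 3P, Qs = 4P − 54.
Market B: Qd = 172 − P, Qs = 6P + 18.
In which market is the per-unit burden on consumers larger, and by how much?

Market A: pre-tax P* = 36, Q* = 90; post-tax Q = 42; per-unit burden on consumers = 16.
Market B: pre-tax P* = 22, Q* = 150; post-tax Q = 126; per-unit burden on consumers = 24.
Difference: 16 vs 24 → market B is larger by 8.

Market B, by 8.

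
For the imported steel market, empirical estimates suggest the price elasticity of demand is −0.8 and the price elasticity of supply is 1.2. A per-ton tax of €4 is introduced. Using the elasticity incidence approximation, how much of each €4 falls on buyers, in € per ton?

Incidence ratio: buyers' share ≈ εs / (εs + |εd|) = 1.2 / (1.2 + 0.8) = 0.6.
So buyers bear ≈ 0.6 × €4 = €2.4; sellers bear €1.6.

Buyers bear ≈ €2.4 per ton.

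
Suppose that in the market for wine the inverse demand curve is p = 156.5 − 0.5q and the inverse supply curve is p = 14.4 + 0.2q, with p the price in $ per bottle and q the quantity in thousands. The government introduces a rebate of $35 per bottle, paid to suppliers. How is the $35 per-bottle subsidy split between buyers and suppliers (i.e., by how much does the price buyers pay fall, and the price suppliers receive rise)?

Inverting to q(p) form: qd = 313 − 2p; qs = 5p − 72.
Before the subsidy: set 313 − 2p = 5p − 72 → p* = $55, q* = 203.
With a per-unit subsidy paid to suppliers, each receives p + 35 per unit sold, so supply becomes qs = 5(p + 35) − 72.
Solving gives q = 253 with buyers paying $30 and suppliers receiving $65 (the $35 wedge).
Gain to buyers: $25; to suppliers: $10. (They sum to $35.)

Buyers gain $25 per bottle; suppliers gain $10 per bottle.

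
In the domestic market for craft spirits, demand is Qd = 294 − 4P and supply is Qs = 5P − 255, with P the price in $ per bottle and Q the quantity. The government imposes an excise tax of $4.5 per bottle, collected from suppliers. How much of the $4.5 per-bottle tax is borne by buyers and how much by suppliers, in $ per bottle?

Buyers bear $2.5 per bottle; suppliers bear $2 per bottle.

Before the tax: set 294 − 4P = 5P − 255 → P* = $61, Q* = 50.
With the tax collected from suppliers, supply shifts: Qs = 5(P − 4.5) − 255.
Solving gives Q = 40 with buyers paying $63.5 and suppliers receiving $59 (the $4.5 wedge).
Burden on buyers: $2.5; on suppliers: $2. (They sum to $4.5.)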